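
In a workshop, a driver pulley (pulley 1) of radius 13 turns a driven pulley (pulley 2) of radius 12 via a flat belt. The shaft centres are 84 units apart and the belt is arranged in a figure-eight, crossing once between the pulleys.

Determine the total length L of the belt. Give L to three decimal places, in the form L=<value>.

crossed belt: β = asin((r1+r2)/C) = asin(25/84) = 17.3147°
wrap1 = wrap2 = π + 2β = 214.6293°
tangent length = C·cosβ = 80.1935
L = (r1+r2)·wrap + 2·C·cosβ = 25·3.7460 + 2·80.1935 = 254.0367

L=254.037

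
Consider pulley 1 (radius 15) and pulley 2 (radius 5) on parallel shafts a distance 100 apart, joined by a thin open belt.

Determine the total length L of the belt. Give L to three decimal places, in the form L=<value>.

L=263.833

open belt: β = asin((r2−r1)/C) = asin(-10/100) = -5.7392°
wrap1 = π − 2β = 191.4783°
wrap2 = π + 2β = 168.5217°
tangent length = C·cosβ = 99.4987
L = r1·wrap1 + r2·wrap2 + 2·C·cosβ = 15·3.3419 + 5·2.9413 + 2·99.4987 = 263.8327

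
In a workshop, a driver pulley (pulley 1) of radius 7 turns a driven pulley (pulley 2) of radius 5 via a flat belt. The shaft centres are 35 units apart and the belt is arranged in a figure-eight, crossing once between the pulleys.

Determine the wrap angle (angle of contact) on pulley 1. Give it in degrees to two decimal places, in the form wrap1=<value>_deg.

wrap1=220.10_deg

crossed belt: β = asin((r1+r2)/C) = asin(12/35) = 20.0510°
wrap1 = wrap2 = π + 2β = 220.1021°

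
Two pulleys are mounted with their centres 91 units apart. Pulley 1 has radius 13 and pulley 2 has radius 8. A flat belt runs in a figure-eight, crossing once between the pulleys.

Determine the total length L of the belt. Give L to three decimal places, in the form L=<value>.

crossed belt: β = asin((r1+r2)/C) = asin(21/91) = 13.3424°
wrap1 = wrap2 = π + 2β = 206.6847°
tangent length = C·cosβ = 88.5438
L = (r1+r2)·wrap + 2·C·cosβ = 21·3.6073 + 2·88.5438 = 252.8415

L=252.841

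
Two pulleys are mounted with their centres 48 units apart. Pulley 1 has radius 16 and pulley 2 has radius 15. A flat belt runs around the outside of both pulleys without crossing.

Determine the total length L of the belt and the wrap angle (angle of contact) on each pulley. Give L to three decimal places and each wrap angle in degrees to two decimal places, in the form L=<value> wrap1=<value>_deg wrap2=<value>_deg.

open belt: β = asin((r2−r1)/C) = asin(-1/48) = -1.1937°
wrap1 = π − 2β = 182.3875°
wrap2 = π + 2β = 177.6125°
tangent length = C·cosβ = 47.9896
L = r1·wrap1 + r2·wrap2 + 2·C·cosβ = 16·3.1833 + 15·3.0999 + 2·47.9896 = 193.4102

L=193.410 wrap1=182.39_deg wrap2=177.61_deg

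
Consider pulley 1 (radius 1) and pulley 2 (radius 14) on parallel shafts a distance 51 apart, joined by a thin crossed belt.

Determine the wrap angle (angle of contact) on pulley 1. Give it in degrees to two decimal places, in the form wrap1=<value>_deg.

wrap1=214.21_deg

crossed belt: β = asin((r1+r2)/C) = asin(15/51) = 17.1046°
wrap1 = wrap2 = π + 2β = 214.2093°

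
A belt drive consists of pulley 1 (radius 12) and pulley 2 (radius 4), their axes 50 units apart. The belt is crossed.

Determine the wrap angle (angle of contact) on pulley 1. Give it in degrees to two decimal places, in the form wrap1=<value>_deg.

crossed belt: β = asin((r1+r2)/C) = asin(16/50) = 18.6629°
wrap1 = wrap2 = π + 2β = 217.3258°

wrap1=217.33_deg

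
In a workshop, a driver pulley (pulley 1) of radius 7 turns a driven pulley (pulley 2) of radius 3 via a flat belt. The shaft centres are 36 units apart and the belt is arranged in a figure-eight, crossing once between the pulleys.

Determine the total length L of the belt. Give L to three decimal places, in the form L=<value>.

L=106.212

crossed belt: β = asin((r1+r2)/C) = asin(10/36) = 16.1276°
wrap1 = wrap2 = π + 2β = 212.2552°
tangent length = C·cosβ = 34.5832
L = (r1+r2)·wrap + 2·C·cosβ = 10·3.7046 + 2·34.5832 = 106.2120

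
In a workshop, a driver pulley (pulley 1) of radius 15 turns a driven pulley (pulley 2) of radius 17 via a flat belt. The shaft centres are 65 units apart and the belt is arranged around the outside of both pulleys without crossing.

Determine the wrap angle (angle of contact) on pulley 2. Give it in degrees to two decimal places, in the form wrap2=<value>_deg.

wrap2=183.53_deg

open belt: β = asin((r2−r1)/C) = asin(2/65) = 1.7632°
wrap1 = π − 2β = 176.4735°
wrap2 = π + 2β = 183.5265°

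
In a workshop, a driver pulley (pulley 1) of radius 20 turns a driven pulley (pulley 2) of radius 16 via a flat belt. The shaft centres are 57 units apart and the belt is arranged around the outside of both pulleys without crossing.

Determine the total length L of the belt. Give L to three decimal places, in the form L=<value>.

L=227.378

open belt: β = asin((r2−r1)/C) = asin(-4/57) = -4.0241°
wrap1 = π − 2β = 188.0481°
wrap2 = π + 2β = 171.9519°
tangent length = C·cosβ = 56.8595
L = r1·wrap1 + r2·wrap2 + 2·C·cosβ = 20·3.2821 + 16·3.0011 + 2·56.8595 = 227.3782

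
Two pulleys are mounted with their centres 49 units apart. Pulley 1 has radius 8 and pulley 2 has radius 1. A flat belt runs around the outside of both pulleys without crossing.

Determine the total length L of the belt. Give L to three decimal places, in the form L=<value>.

open belt: β = asin((r2−r1)/C) = asin(-7/49) = -8.2132°
wrap1 = π − 2β = 196.4264°
wrap2 = π + 2β = 163.5736°
tangent length = C·cosβ = 48.4974
L = r1·wrap1 + r2·wrap2 + 2·C·cosβ = 8·3.4283 + 1·2.8549 + 2·48.4974 = 127.2760

L=127.276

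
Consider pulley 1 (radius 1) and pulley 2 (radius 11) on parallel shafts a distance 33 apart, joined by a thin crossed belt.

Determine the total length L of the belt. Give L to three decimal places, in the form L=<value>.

crossed belt: β = asin((r1+r2)/C) = asin(12/33) = 21.3237°
wrap1 = wrap2 = π + 2β = 222.6474°
tangent length = C·cosβ = 30.7409
L = (r1+r2)·wrap + 2·C·cosβ = 12·3.8859 + 2·30.7409 = 108.1129

L=108.113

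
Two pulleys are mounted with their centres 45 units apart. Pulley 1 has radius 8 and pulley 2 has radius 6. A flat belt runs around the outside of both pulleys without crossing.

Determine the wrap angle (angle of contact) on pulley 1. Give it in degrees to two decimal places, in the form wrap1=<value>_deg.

wrap1=185.09_deg

open belt: β = asin((r2−r1)/C) = asin(-2/45) = -2.5473°
wrap1 = π − 2β = 185.0946°
wrap2 = π + 2β = 174.9054°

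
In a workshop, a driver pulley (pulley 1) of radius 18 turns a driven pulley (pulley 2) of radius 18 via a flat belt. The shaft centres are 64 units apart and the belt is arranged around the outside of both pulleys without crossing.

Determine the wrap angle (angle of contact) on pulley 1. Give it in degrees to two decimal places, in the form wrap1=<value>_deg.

open belt: β = asin((r2−r1)/C) = asin(0/64) = 0.0000°
wrap1 = π − 2β = 180.0000°
wrap2 = π + 2β = 180.0000°

wrap1=180.00_deg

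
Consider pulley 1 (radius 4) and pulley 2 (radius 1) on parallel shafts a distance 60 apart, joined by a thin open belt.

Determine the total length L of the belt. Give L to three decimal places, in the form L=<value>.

L=135.858

open belt: β = asin((r2−r1)/C) = asin(-3/60) = -2.8660°
wrap1 = π − 2β = 185.7320°
wrap2 = π + 2β = 174.2680°
tangent length = C·cosβ = 59.9250
L = r1·wrap1 + r2·wrap2 + 2·C·cosβ = 4·3.2416 + 1·3.0416 + 2·59.9250 = 135.8580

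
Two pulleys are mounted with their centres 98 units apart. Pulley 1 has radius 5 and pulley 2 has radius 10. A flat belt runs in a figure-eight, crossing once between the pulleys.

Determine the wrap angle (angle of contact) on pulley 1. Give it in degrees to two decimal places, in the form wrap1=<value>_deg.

wrap1=197.61_deg

crossed belt: β = asin((r1+r2)/C) = asin(15/98) = 8.8044°
wrap1 = wrap2 = π + 2β = 197.6087°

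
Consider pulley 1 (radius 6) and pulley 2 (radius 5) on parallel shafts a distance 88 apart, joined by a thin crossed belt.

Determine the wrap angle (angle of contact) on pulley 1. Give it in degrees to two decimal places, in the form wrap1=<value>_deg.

crossed belt: β = asin((r1+r2)/C) = asin(11/88) = 7.1808°
wrap1 = wrap2 = π + 2β = 194.3615°

wrap1=194.36_deg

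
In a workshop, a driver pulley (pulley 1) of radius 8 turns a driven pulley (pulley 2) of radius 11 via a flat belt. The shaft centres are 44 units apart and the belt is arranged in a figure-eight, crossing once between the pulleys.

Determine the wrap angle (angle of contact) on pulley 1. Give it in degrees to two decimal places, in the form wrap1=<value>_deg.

wrap1=231.17_deg

crossed belt: β = asin((r1+r2)/C) = asin(19/44) = 25.5830°
wrap1 = wrap2 = π + 2β = 231.1660°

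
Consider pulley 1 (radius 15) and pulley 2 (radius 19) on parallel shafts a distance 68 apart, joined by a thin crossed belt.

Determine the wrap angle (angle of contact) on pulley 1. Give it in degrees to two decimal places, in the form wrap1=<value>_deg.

crossed belt: β = asin((r1+r2)/C) = asin(34/68) = 30.0000°
wrap1 = wrap2 = π + 2β = 240.0000°

wrap1=240.00_deg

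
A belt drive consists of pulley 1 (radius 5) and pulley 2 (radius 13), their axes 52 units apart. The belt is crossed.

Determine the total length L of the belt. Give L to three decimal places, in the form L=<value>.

crossed belt: β = asin((r1+r2)/C) = asin(18/52) = 20.2522°
wrap1 = wrap2 = π + 2β = 220.5045°
tangent length = C·cosβ = 48.7852
L = (r1+r2)·wrap + 2·C·cosβ = 18·3.8485 + 2·48.7852 = 166.8440

L=166.844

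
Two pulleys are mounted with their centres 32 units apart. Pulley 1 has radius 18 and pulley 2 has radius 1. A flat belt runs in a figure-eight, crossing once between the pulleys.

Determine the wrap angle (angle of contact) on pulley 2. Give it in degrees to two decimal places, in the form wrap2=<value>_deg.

wrap2=252.85_deg

crossed belt: β = asin((r1+r2)/C) = asin(19/32) = 36.4236°
wrap1 = wrap2 = π + 2β = 252.8471°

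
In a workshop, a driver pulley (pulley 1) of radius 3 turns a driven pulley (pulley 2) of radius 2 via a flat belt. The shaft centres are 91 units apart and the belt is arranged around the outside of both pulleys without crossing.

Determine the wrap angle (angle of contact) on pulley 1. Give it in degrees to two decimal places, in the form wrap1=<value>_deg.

open belt: β = asin((r2−r1)/C) = asin(-1/91) = -0.6296°
wrap1 = π − 2β = 181.2593°
wrap2 = π + 2β = 178.7407°

wrap1=181.26_deg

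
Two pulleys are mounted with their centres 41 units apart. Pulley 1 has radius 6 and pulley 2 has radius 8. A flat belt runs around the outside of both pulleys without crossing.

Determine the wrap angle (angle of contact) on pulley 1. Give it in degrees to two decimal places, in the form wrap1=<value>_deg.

wrap1=174.41_deg

open belt: β = asin((r2−r1)/C) = asin(2/41) = 2.7960°
wrap1 = π − 2β = 174.4079°
wrap2 = π + 2β = 185.5921°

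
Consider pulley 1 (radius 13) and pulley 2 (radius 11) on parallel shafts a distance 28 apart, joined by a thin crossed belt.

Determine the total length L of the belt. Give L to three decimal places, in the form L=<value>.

L=153.668

crossed belt: β = asin((r1+r2)/C) = asin(24/28) = 58.9973°
wrap1 = wrap2 = π + 2β = 297.9946°
tangent length = C·cosβ = 14.4222
L = (r1+r2)·wrap + 2·C·cosβ = 24·5.2010 + 2·14.4222 = 153.6681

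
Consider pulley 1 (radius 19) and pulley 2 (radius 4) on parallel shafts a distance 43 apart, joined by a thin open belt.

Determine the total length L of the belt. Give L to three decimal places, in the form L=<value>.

L=163.544

open belt: β = asin((r2−r1)/C) = asin(-15/43) = -20.4162°
wrap1 = π − 2β = 220.8324°
wrap2 = π + 2β = 139.1676°
tangent length = C·cosβ = 40.2989
L = r1·wrap1 + r2·wrap2 + 2·C·cosβ = 19·3.8543 + 4·2.4289 + 2·40.2989 = 163.5443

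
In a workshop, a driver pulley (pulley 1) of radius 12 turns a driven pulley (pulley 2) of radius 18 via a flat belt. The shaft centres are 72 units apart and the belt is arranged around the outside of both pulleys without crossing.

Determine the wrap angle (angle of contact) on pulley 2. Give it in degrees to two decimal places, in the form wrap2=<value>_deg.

wrap2=189.56_deg

open belt: β = asin((r2−r1)/C) = asin(6/72) = 4.7802°
wrap1 = π − 2β = 170.4396°
wrap2 = π + 2β = 189.5604°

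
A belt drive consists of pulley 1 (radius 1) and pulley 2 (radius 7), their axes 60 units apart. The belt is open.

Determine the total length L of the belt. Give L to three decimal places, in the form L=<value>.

open belt: β = asin((r2−r1)/C) = asin(6/60) = 5.7392°
wrap1 = π − 2β = 168.5217°
wrap2 = π + 2β = 191.4783°
tangent length = C·cosβ = 59.6992
L = r1·wrap1 + r2·wrap2 + 2·C·cosβ = 1·2.9413 + 7·3.3419 + 2·59.6992 = 145.7332

L=145.733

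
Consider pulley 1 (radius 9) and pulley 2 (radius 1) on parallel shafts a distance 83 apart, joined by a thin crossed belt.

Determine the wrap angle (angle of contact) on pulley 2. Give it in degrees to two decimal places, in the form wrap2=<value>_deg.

crossed belt: β = asin((r1+r2)/C) = asin(10/83) = 6.9199°
wrap1 = wrap2 = π + 2β = 193.8398°

wrap2=193.84_deg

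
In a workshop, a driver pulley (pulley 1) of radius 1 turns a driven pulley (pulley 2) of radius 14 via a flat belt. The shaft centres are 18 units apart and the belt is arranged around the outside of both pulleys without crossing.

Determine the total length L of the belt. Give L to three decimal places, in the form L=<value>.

L=93.006

open belt: β = asin((r2−r1)/C) = asin(13/18) = 46.2383°
wrap1 = π − 2β = 87.5235°
wrap2 = π + 2β = 272.4765°
tangent length = C·cosβ = 12.4499
L = r1·wrap1 + r2·wrap2 + 2·C·cosβ = 1·1.5276 + 14·4.7556 + 2·12.4499 = 93.0059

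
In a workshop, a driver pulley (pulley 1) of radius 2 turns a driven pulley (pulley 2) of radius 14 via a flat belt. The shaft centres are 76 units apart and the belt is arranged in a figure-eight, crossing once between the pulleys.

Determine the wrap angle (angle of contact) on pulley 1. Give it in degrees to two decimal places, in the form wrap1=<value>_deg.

crossed belt: β = asin((r1+r2)/C) = asin(16/76) = 12.1532°
wrap1 = wrap2 = π + 2β = 204.3064°

wrap1=204.31_deg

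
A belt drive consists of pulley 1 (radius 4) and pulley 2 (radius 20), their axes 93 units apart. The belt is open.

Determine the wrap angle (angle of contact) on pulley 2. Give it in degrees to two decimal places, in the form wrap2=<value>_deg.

wrap2=199.81_deg

open belt: β = asin((r2−r1)/C) = asin(16/93) = 9.9066°
wrap1 = π − 2β = 160.1867°
wrap2 = π + 2β = 199.8133°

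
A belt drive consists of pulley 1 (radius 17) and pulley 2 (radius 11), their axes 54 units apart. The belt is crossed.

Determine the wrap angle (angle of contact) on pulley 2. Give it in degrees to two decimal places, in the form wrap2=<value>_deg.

crossed belt: β = asin((r1+r2)/C) = asin(28/54) = 31.2329°
wrap1 = wrap2 = π + 2β = 242.4659°

wrap2=242.47_deg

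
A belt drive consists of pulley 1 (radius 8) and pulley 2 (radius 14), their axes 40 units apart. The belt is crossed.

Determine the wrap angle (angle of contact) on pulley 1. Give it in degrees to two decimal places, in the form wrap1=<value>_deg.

wrap1=246.73_deg

crossed belt: β = asin((r1+r2)/C) = asin(22/40) = 33.3670°
wrap1 = wrap2 = π + 2β = 246.7340°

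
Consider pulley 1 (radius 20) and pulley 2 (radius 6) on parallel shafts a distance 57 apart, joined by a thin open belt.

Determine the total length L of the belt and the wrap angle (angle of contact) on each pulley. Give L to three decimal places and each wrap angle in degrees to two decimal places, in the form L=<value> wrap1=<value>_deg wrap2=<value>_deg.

open belt: β = asin((r2−r1)/C) = asin(-14/57) = -14.2181°
wrap1 = π − 2β = 208.4362°
wrap2 = π + 2β = 151.5638°
tangent length = C·cosβ = 55.2540
L = r1·wrap1 + r2·wrap2 + 2·C·cosβ = 20·3.6379 + 6·2.6453 + 2·55.2540 = 199.1376

L=199.138 wrap1=208.44_deg wrap2=151.56_deg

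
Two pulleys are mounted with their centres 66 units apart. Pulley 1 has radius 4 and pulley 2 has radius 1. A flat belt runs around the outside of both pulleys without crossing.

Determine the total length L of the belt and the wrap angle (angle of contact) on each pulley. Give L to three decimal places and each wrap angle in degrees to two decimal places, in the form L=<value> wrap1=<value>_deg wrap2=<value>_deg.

L=147.844 wrap1=185.21_deg wrap2=174.79_deg

open belt: β = asin((r2−r1)/C) = asin(-3/66) = -2.6053°
wrap1 = π − 2β = 185.2105°
wrap2 = π + 2β = 174.7895°
tangent length = C·cosβ = 65.9318
L = r1·wrap1 + r2·wrap2 + 2·C·cosβ = 4·3.2325 + 1·3.0507 + 2·65.9318 = 147.8444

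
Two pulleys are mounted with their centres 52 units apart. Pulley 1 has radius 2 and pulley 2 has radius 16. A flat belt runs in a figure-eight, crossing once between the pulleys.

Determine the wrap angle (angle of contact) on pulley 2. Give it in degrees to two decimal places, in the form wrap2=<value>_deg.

wrap2=220.50_deg

crossed belt: β = asin((r1+r2)/C) = asin(18/52) = 20.2522°
wrap1 = wrap2 = π + 2β = 220.5045°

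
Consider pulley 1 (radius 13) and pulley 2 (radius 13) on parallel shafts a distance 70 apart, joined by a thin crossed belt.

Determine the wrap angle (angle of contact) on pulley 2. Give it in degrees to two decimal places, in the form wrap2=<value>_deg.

wrap2=223.61_deg

crossed belt: β = asin((r1+r2)/C) = asin(26/70) = 21.8037°
wrap1 = wrap2 = π + 2β = 223.6075°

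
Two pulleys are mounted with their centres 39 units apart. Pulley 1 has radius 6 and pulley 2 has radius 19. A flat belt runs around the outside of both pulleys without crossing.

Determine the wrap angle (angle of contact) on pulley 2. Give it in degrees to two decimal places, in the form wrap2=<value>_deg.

wrap2=218.94_deg

open belt: β = asin((r2−r1)/C) = asin(13/39) = 19.4712°
wrap1 = π − 2β = 141.0576°
wrap2 = π + 2β = 218.9424°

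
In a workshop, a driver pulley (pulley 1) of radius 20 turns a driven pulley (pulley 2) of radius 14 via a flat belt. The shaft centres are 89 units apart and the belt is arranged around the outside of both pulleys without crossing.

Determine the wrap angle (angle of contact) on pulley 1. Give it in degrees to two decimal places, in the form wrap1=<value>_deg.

wrap1=187.73_deg

open belt: β = asin((r2−r1)/C) = asin(-6/89) = -3.8656°
wrap1 = π − 2β = 187.7311°
wrap2 = π + 2β = 172.2689°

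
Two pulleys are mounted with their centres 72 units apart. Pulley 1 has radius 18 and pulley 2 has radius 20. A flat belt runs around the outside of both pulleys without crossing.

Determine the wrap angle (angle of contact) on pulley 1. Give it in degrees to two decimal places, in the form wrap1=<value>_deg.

wrap1=176.82_deg

open belt: β = asin((r2−r1)/C) = asin(2/72) = 1.5918°
wrap1 = π − 2β = 176.8165°
wrap2 = π + 2β = 183.1835°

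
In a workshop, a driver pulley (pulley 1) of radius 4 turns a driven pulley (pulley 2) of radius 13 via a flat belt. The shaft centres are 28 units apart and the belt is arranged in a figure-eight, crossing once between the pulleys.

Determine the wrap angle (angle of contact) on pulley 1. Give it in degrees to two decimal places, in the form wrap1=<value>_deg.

crossed belt: β = asin((r1+r2)/C) = asin(17/28) = 37.3832°
wrap1 = wrap2 = π + 2β = 254.7664°

wrap1=254.77_deg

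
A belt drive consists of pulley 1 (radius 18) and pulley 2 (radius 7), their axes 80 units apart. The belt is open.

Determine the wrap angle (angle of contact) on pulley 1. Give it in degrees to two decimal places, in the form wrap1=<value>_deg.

wrap1=195.81_deg

open belt: β = asin((r2−r1)/C) = asin(-11/80) = -7.9032°
wrap1 = π − 2β = 195.8064°
wrap2 = π + 2β = 164.1936°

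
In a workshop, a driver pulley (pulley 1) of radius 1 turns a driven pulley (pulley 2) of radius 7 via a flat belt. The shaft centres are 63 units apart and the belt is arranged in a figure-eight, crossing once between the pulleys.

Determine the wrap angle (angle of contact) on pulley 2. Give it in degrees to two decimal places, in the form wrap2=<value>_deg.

crossed belt: β = asin((r1+r2)/C) = asin(8/63) = 7.2954°
wrap1 = wrap2 = π + 2β = 194.5907°

wrap2=194.59_deg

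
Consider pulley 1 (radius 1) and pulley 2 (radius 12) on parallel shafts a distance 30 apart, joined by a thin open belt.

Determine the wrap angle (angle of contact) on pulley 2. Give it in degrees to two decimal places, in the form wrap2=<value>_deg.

open belt: β = asin((r2−r1)/C) = asin(11/30) = 21.5102°
wrap1 = π − 2β = 136.9796°
wrap2 = π + 2β = 223.0204°

wrap2=223.02_deg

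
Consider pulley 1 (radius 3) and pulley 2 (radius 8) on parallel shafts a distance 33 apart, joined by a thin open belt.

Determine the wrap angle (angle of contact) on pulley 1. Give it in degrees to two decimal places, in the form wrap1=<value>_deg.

open belt: β = asin((r2−r1)/C) = asin(5/33) = 8.7147°
wrap1 = π − 2β = 162.5705°
wrap2 = π + 2β = 197.4295°

wrap1=162.57_deg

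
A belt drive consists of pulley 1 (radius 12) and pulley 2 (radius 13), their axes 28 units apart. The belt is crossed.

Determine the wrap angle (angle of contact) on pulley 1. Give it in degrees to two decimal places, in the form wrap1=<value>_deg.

wrap1=306.47_deg

crossed belt: β = asin((r1+r2)/C) = asin(25/28) = 63.2345°
wrap1 = wrap2 = π + 2β = 306.4690°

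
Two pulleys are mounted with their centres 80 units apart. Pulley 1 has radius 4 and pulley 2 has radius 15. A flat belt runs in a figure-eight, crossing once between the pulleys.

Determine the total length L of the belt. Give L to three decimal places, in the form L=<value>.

crossed belt: β = asin((r1+r2)/C) = asin(19/80) = 13.7390°
wrap1 = wrap2 = π + 2β = 207.4781°
tangent length = C·cosβ = 77.7110
L = (r1+r2)·wrap + 2·C·cosβ = 19·3.6212 + 2·77.7110 = 224.2243

L=224.224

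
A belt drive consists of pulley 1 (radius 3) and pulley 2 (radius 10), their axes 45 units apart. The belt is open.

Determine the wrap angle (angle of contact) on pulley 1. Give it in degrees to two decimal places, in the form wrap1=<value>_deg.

open belt: β = asin((r2−r1)/C) = asin(7/45) = 8.9490°
wrap1 = π − 2β = 162.1020°
wrap2 = π + 2β = 197.8980°

wrap1=162.10_deg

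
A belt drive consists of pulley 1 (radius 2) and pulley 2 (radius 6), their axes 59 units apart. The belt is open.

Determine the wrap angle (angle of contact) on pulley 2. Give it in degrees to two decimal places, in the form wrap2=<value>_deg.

open belt: β = asin((r2−r1)/C) = asin(4/59) = 3.8874°
wrap1 = π − 2β = 172.2251°
wrap2 = π + 2β = 187.7749°

wrap2=187.77_deg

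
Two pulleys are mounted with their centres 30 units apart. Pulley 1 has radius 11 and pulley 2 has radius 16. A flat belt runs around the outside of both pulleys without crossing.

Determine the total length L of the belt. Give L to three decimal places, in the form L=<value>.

L=145.658

open belt: β = asin((r2−r1)/C) = asin(5/30) = 9.5941°
wrap1 = π − 2β = 160.8119°
wrap2 = π + 2β = 199.1881°
tangent length = C·cosβ = 29.5804
L = r1·wrap1 + r2·wrap2 + 2·C·cosβ = 11·2.8067 + 16·3.4765 + 2·29.5804 = 145.6583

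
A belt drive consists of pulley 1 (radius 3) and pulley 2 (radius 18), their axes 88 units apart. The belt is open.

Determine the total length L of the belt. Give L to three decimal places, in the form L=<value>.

open belt: β = asin((r2−r1)/C) = asin(15/88) = 9.8142°
wrap1 = π − 2β = 160.3715°
wrap2 = π + 2β = 199.6285°
tangent length = C·cosβ = 86.7122
L = r1·wrap1 + r2·wrap2 + 2·C·cosβ = 3·2.7990 + 18·3.4842 + 2·86.7122 = 244.5365

L=244.537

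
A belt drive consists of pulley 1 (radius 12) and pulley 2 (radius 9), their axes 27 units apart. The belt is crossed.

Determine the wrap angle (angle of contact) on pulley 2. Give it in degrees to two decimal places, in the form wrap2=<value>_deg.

crossed belt: β = asin((r1+r2)/C) = asin(21/27) = 51.0576°
wrap1 = wrap2 = π + 2β = 282.1151°

wrap2=282.12_deg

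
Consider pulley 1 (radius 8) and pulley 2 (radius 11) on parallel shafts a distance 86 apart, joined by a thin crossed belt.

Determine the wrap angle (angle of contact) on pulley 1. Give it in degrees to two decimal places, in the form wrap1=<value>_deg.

crossed belt: β = asin((r1+r2)/C) = asin(19/86) = 12.7637°
wrap1 = wrap2 = π + 2β = 205.5274°

wrap1=205.53_deg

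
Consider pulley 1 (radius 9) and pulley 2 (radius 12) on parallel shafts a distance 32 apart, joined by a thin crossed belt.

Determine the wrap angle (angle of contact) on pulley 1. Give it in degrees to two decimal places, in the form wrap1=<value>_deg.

crossed belt: β = asin((r1+r2)/C) = asin(21/32) = 41.0145°
wrap1 = wrap2 = π + 2β = 262.0290°

wrap1=262.03_deg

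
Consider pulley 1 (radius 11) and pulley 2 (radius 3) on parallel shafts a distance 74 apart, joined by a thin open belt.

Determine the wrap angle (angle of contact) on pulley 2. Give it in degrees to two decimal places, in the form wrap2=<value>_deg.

open belt: β = asin((r2−r1)/C) = asin(-8/74) = -6.2063°
wrap1 = π − 2β = 192.4125°
wrap2 = π + 2β = 167.5875°

wrap2=167.59_deg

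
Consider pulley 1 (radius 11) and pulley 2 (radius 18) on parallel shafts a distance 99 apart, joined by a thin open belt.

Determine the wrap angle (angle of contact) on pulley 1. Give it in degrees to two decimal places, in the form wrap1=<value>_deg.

open belt: β = asin((r2−r1)/C) = asin(7/99) = 4.0546°
wrap1 = π − 2β = 171.8908°
wrap2 = π + 2β = 188.1092°

wrap1=171.89_deg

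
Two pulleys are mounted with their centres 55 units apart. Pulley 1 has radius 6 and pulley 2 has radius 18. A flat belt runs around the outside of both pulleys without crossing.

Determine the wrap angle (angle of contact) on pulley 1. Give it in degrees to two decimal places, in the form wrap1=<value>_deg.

wrap1=154.80_deg

open belt: β = asin((r2−r1)/C) = asin(12/55) = 12.6023°
wrap1 = π − 2β = 154.7955°
wrap2 = π + 2β = 205.2045°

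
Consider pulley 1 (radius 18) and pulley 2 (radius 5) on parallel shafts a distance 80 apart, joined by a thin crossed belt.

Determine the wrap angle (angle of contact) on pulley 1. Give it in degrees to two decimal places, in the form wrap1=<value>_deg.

wrap1=213.42_deg

crossed belt: β = asin((r1+r2)/C) = asin(23/80) = 16.7083°
wrap1 = wrap2 = π + 2β = 213.4167°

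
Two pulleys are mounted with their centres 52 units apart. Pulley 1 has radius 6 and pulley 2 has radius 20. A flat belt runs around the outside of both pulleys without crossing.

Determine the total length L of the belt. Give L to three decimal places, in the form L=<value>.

open belt: β = asin((r2−r1)/C) = asin(14/52) = 15.6185°
wrap1 = π − 2β = 148.7630°
wrap2 = π + 2β = 211.2370°
tangent length = C·cosβ = 50.0799
L = r1·wrap1 + r2·wrap2 + 2·C·cosβ = 6·2.5964 + 20·3.6868 + 2·50.0799 = 189.4739

L=189.474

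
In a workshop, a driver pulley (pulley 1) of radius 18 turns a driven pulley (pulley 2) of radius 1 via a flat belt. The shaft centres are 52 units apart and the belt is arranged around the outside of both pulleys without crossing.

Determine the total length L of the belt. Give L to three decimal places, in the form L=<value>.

open belt: β = asin((r2−r1)/C) = asin(-17/52) = -19.0821°
wrap1 = π − 2β = 218.1642°
wrap2 = π + 2β = 141.8358°
tangent length = C·cosβ = 49.1426
L = r1·wrap1 + r2·wrap2 + 2·C·cosβ = 18·3.8077 + 1·2.4755 + 2·49.1426 = 169.2991

L=169.299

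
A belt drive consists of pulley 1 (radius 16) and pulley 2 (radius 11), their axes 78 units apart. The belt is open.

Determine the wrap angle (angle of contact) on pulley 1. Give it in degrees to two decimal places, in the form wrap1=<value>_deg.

open belt: β = asin((r2−r1)/C) = asin(-5/78) = -3.6753°
wrap1 = π − 2β = 187.3507°
wrap2 = π + 2β = 172.6493°

wrap1=187.35_deg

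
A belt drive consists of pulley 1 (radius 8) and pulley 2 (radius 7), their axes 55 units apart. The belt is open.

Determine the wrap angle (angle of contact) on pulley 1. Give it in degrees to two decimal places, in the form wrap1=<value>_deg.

open belt: β = asin((r2−r1)/C) = asin(-1/55) = -1.0418°
wrap1 = π − 2β = 182.0836°
wrap2 = π + 2β = 177.9164°

wrap1=182.08_deg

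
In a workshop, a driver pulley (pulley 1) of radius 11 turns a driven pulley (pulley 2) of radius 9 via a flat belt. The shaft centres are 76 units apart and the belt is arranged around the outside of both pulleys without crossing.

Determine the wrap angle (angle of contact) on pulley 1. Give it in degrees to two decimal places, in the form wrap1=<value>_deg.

wrap1=183.02_deg

open belt: β = asin((r2−r1)/C) = asin(-2/76) = -1.5080°
wrap1 = π − 2β = 183.0159°
wrap2 = π + 2β = 176.9841°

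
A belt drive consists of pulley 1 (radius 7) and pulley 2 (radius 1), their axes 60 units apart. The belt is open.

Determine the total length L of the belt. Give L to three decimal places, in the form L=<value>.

L=145.733

open belt: β = asin((r2−r1)/C) = asin(-6/60) = -5.7392°
wrap1 = π − 2β = 191.4783°
wrap2 = π + 2β = 168.5217°
tangent length = C·cosβ = 59.6992
L = r1·wrap1 + r2·wrap2 + 2·C·cosβ = 7·3.3419 + 1·2.9413 + 2·59.6992 = 145.7332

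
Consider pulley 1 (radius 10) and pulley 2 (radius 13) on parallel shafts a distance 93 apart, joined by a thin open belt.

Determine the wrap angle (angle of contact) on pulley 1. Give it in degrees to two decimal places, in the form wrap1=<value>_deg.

wrap1=176.30_deg

open belt: β = asin((r2−r1)/C) = asin(3/93) = 1.8486°
wrap1 = π − 2β = 176.3029°
wrap2 = π + 2β = 183.6971°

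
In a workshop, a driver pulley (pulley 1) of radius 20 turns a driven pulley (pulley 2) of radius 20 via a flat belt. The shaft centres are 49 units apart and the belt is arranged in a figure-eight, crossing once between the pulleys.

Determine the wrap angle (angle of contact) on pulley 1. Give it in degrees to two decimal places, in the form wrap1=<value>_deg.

crossed belt: β = asin((r1+r2)/C) = asin(40/49) = 54.7187°
wrap1 = wrap2 = π + 2β = 289.4375°

wrap1=289.44_deg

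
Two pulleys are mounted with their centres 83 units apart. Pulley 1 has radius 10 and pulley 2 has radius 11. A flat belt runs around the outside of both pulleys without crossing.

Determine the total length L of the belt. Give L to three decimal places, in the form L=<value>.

open belt: β = asin((r2−r1)/C) = asin(1/83) = 0.6903°
wrap1 = π − 2β = 178.6193°
wrap2 = π + 2β = 181.3807°
tangent length = C·cosβ = 82.9940
L = r1·wrap1 + r2·wrap2 + 2·C·cosβ = 10·3.1175 + 11·3.1657 + 2·82.9940 = 231.9855

L=231.985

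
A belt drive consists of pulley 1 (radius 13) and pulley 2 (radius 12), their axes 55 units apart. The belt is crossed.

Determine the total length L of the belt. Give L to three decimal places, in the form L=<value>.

crossed belt: β = asin((r1+r2)/C) = asin(25/55) = 27.0357°
wrap1 = wrap2 = π + 2β = 234.0714°
tangent length = C·cosβ = 48.9898
L = (r1+r2)·wrap + 2·C·cosβ = 25·4.0853 + 2·48.9898 = 200.1125

L=200.112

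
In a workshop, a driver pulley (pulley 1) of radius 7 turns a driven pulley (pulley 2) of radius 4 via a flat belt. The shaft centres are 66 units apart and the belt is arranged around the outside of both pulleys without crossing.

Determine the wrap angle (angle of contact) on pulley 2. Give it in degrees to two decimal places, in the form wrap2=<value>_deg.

open belt: β = asin((r2−r1)/C) = asin(-3/66) = -2.6053°
wrap1 = π − 2β = 185.2105°
wrap2 = π + 2β = 174.7895°

wrap2=174.79_deg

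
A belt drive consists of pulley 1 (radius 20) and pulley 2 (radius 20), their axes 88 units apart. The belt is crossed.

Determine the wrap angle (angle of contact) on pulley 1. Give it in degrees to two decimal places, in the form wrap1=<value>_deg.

crossed belt: β = asin((r1+r2)/C) = asin(40/88) = 27.0357°
wrap1 = wrap2 = π + 2β = 234.0714°

wrap1=234.07_deg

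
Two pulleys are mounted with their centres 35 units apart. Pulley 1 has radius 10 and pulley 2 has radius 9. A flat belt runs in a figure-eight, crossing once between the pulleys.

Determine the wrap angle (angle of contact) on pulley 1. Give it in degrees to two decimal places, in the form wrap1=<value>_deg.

wrap1=245.76_deg

crossed belt: β = asin((r1+r2)/C) = asin(19/35) = 32.8783°
wrap1 = wrap2 = π + 2β = 245.7567°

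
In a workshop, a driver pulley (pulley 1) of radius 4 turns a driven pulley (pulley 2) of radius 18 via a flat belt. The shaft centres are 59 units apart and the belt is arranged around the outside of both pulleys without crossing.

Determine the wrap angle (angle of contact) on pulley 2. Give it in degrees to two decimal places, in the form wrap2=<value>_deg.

open belt: β = asin((r2−r1)/C) = asin(14/59) = 13.7265°
wrap1 = π − 2β = 152.5469°
wrap2 = π + 2β = 207.4531°

wrap2=207.45_deg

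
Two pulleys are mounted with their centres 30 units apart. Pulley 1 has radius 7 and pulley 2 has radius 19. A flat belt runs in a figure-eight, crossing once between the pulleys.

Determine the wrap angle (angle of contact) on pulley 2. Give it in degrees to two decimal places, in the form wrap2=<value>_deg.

wrap2=300.15_deg

crossed belt: β = asin((r1+r2)/C) = asin(26/30) = 60.0736°
wrap1 = wrap2 = π + 2β = 300.1471°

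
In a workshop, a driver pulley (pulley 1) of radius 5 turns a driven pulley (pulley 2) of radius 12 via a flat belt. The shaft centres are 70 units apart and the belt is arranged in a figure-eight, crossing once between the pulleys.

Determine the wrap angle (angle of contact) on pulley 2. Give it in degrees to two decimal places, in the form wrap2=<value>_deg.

wrap2=208.11_deg

crossed belt: β = asin((r1+r2)/C) = asin(17/70) = 14.0552°
wrap1 = wrap2 = π + 2β = 208.1105°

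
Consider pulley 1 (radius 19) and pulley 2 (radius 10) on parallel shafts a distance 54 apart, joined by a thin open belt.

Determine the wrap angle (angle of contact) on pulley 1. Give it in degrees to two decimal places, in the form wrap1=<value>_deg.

wrap1=199.19_deg

open belt: β = asin((r2−r1)/C) = asin(-9/54) = -9.5941°
wrap1 = π − 2β = 199.1881°
wrap2 = π + 2β = 160.8119°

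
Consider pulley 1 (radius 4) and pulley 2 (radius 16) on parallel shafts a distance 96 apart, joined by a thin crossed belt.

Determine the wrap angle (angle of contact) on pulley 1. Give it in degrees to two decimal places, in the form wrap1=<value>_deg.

crossed belt: β = asin((r1+r2)/C) = asin(20/96) = 12.0247°
wrap1 = wrap2 = π + 2β = 204.0494°

wrap1=204.05_deg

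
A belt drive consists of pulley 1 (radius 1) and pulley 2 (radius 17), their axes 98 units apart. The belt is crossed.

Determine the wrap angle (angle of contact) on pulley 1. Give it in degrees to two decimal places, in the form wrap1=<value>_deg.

wrap1=201.17_deg

crossed belt: β = asin((r1+r2)/C) = asin(18/98) = 10.5838°
wrap1 = wrap2 = π + 2β = 201.1676°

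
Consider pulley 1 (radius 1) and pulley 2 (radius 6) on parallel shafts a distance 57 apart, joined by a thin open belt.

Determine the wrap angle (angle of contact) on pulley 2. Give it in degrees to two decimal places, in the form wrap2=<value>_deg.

wrap2=190.06_deg

open belt: β = asin((r2−r1)/C) = asin(5/57) = 5.0324°
wrap1 = π − 2β = 169.9352°
wrap2 = π + 2β = 190.0648°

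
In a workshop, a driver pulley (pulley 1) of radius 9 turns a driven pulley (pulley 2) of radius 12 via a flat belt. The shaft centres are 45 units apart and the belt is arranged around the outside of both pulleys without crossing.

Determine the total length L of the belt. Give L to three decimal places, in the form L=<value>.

L=156.174

open belt: β = asin((r2−r1)/C) = asin(3/45) = 3.8226°
wrap1 = π − 2β = 172.3549°
wrap2 = π + 2β = 187.6451°
tangent length = C·cosβ = 44.8999
L = r1·wrap1 + r2·wrap2 + 2·C·cosβ = 9·3.0082 + 12·3.2750 + 2·44.8999 = 156.1735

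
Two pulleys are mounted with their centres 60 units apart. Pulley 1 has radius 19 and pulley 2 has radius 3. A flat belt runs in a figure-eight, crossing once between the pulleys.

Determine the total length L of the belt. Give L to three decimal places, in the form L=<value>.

L=197.276

crossed belt: β = asin((r1+r2)/C) = asin(22/60) = 21.5102°
wrap1 = wrap2 = π + 2β = 223.0204°
tangent length = C·cosβ = 55.8211
L = (r1+r2)·wrap + 2·C·cosβ = 22·3.8924 + 2·55.8211 = 197.2760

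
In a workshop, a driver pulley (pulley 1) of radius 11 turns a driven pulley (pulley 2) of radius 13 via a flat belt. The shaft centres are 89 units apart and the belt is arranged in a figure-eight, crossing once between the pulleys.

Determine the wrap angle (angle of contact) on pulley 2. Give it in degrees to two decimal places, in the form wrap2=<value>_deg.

crossed belt: β = asin((r1+r2)/C) = asin(24/89) = 15.6442°
wrap1 = wrap2 = π + 2β = 211.2884°

wrap2=211.29_deg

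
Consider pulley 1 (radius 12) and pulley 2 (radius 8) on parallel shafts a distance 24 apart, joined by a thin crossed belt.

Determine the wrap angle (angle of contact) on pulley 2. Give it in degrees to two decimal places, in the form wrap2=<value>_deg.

crossed belt: β = asin((r1+r2)/C) = asin(20/24) = 56.4427°
wrap1 = wrap2 = π + 2β = 292.8854°

wrap2=292.89_deg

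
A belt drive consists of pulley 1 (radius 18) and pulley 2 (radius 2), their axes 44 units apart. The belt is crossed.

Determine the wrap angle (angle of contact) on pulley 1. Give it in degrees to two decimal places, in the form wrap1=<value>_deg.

wrap1=234.07_deg

crossed belt: β = asin((r1+r2)/C) = asin(20/44) = 27.0357°
wrap1 = wrap2 = π + 2β = 234.0714°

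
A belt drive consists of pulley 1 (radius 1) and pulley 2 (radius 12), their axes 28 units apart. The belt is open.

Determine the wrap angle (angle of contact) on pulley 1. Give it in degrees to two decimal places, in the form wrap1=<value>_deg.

wrap1=133.74_deg

open belt: β = asin((r2−r1)/C) = asin(11/28) = 23.1324°
wrap1 = π − 2β = 133.7352°
wrap2 = π + 2β = 226.2648°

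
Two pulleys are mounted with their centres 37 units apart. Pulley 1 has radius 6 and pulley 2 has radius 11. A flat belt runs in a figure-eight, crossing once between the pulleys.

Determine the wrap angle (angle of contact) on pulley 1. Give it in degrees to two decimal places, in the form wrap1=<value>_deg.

wrap1=234.70_deg

crossed belt: β = asin((r1+r2)/C) = asin(17/37) = 27.3522°
wrap1 = wrap2 = π + 2β = 234.7045°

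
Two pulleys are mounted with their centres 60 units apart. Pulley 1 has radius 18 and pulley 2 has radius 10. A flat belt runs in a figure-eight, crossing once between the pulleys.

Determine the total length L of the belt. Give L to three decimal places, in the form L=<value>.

crossed belt: β = asin((r1+r2)/C) = asin(28/60) = 27.8181°
wrap1 = wrap2 = π + 2β = 235.6363°
tangent length = C·cosβ = 53.0660
L = (r1+r2)·wrap + 2·C·cosβ = 28·4.1126 + 2·53.0660 = 221.2856

L=221.286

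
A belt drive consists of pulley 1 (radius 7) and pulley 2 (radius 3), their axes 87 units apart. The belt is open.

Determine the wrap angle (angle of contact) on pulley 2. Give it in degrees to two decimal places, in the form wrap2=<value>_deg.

wrap2=174.73_deg

open belt: β = asin((r2−r1)/C) = asin(-4/87) = -2.6352°
wrap1 = π − 2β = 185.2704°
wrap2 = π + 2β = 174.7296°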